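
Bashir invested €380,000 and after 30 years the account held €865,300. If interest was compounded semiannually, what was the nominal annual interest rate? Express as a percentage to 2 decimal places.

The 60-period growth factor is 865,300/380,000 = 2.27711.
r/2 = 2.27711^(1/60) − 1 ≈ 0.0138096, so r ≈ 2·0.0138096 = 2.76191%.

2.76%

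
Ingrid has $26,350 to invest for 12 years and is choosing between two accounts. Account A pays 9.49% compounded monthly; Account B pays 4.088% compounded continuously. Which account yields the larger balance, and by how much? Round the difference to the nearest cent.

Account A, by $38,888.12

A: (1 + 0.0949/12)^144 ≈ 3.1090605168, so 26,350 × 3.1090605168 ≈ 81,923.7446.
B: e^(0.04088·12) = e^0.49056 ≈ 1.633230573, so 26,350 × 1.633230573 ≈ 43,035.6256.
Difference ≈ 38,888.1190 in favor of A.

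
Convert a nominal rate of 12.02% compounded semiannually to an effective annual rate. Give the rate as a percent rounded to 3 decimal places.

EAR = (1 + 12.02%/2)^2 − 1 = (1 + 0.0601)^2 − 1.
(1 + 0.0601)^2 ≈ 1.123812, so EAR ≈ 12.38120%.

12.381%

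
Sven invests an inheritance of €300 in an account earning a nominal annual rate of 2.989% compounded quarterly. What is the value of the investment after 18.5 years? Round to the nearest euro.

€520

Periodic rate = 2.989%/4 = 0.0074725; periods = 4·18.5 = 74.
A = 300·(1 + 0.0074725)^74 ≈ 300·1.73482964 ≈ 520.4489.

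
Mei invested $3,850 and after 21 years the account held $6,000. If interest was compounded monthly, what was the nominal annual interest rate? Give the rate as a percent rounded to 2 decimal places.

2.11%

(1 + r/12)^252 = 6,000/3,850 = 1.55844.
1 + r/12 = 1.55844^(1/252) ≈ 1.001762, so r/12 ≈ 0.00176221.
r ≈ 12·0.00176221 = 2.11465%.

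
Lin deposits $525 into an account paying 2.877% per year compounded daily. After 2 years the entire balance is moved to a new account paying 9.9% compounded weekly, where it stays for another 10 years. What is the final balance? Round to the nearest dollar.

$1,495

After 2 years at 2.877%: 525 × 1.059225237 ≈ 556.0932.
Then 10 years at 9.9%: 556.0932 × 2.688702649 ≈ 1,495.1694.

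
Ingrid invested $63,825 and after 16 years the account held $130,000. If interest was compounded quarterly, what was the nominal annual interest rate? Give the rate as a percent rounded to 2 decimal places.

4.47%

The 64-period growth factor is 130,000/63,825 = 2.03682.
r/4 = 2.03682^(1/64) − 1 ≈ 0.0111775, so r ≈ 4·0.0111775 = 4.47099%.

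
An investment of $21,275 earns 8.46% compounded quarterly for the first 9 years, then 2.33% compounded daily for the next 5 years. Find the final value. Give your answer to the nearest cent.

$50,779.31

After 9 years at 8.46%: 21,275 × 2.1243374266 ≈ 45,195.2788.
Then 5 years at 2.33%: 45,195.2788 × 1.1235533328 ≈ 50,779.3061.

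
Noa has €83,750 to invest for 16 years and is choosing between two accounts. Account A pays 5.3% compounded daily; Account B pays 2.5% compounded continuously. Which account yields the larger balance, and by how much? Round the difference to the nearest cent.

A: (1 + 0.053/365)^5840 ≈ 2.33482849521, so 83,750 × 2.33482849521 ≈ 195,541.8865.
B: e^(0.025·16) = e^0.4 ≈ 1.49182469764, so 83,750 × 1.49182469764 ≈ 124,940.3184.
Difference ≈ 70,601.5680 in favor of A.

Account A, by €70,601.57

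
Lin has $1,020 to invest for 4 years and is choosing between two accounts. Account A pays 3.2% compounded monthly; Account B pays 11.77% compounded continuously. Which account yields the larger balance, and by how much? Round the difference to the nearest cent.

Account A growth factor: (1 + 0.032/12)^48 ≈ 1.136359392; balance ≈ 1,159.0866.
Account B growth factor: e^(0.1177·4) = e^0.4708 ≈ 1.601274701; balance ≈ 1,633.3002.
Account B is larger by 474.2136.

Account B, by $474.21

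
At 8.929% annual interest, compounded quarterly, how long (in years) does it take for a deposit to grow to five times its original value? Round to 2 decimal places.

18.23 years

(1 + 0.0223225)^(4t) = 5.
4t = ln 5 / ln(1 + 0.0223225) ≈ 1.6094/0.022077 ≈ 72.9011.
t ≈ 18.2253.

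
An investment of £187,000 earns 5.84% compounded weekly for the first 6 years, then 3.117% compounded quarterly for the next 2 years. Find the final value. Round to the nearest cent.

£282,424.25

After 6 years at 5.84%: 187,000 × 1.41935619375 ≈ 265,419.6082.
Then 2 years at 3.117%: 265,419.6082 × 1.06406700363 ≈ 282,424.2472.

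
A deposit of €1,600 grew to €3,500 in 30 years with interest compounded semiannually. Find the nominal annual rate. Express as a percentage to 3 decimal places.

2.626%

The 60-period growth factor is 3,500/1,600 = 2.1875.
r/2 = 2.1875^(1/60) − 1 ≈ 0.0131315, so r ≈ 2·0.0131315 = 2.62629%.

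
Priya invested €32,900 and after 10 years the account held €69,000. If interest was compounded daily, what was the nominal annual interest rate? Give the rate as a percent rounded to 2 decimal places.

(1 + r/365)^3650 = 69,000/32,900 = 2.09726.
1 + r/365 = 2.09726^(1/3650) ≈ 1.000203, so r/365 ≈ 0.000202934.
r ≈ 365·0.000202934 = 7.40709%.

7.41%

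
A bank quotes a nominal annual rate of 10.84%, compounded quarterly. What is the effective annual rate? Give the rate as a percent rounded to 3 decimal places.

11.289%

EAR = (1 + 10.84%/4)^4 − 1 = (1 + 0.0271)^4 − 1.
(1 + 0.0271)^4 ≈ 1.112887, so EAR ≈ 11.28866%.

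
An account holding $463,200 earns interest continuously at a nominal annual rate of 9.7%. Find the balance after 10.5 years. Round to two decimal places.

$1,282,618.44

A = P·e^(rt) = 463,200·e^(0.097·10.5) = 463,200·e^1.0185.
e^1.0185 ≈ 2.769038090103, so A ≈ 1,282,618.4433.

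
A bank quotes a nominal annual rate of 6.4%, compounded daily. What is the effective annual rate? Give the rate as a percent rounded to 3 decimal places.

6.609%

One year is 365 periods at 0.000175342 each: (1 + 0.000175342)^365 ≈ 1.066086.
EAR = 1.066086 − 1 ≈ 6.60864%.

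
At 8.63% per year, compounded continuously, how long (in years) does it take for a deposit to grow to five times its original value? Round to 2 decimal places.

18.65 years

e^(0.0863t) = 5, so 0.0863t = ln 5 ≈ 1.6094.
t ≈ 1.6094/0.0863 ≈ 18.6493.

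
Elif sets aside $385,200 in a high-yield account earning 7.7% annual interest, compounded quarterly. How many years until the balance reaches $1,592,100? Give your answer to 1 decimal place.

18.6 years

(1 + 0.01925)^(4t) = 1,592,100/385,200 = 4.1332.
4t·ln(1 + 0.01925) = ln(4.1332); 4t = 1.419/0.0190671 ≈ 74.4240.
t ≈ 18.6060 years.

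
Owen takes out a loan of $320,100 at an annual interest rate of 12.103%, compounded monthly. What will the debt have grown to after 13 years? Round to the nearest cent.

$1,531,712.89

Growth factor = (1 + 0.12103/12)^156 ≈ 4.785107427483.
A ≈ 320,100 × 4.785107427483 ≈ 1,531,712.8875.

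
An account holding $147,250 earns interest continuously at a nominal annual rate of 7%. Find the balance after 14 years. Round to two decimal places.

A = P·e^(rt) = 147,250·e^(0.07·14) = 147,250·e^0.98.
e^0.98 ≈ 2.66445624193, so A ≈ 392,341.1816.

$392,341.18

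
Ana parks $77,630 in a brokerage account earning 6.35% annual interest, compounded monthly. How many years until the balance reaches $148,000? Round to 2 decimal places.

10.19 years

(1 + 0.00529167)^(12t) = 148,000/77,630 = 1.9065.
12t·ln(1 + 0.00529167) = ln(1.9065); 12t = 0.64526/0.00527771 ≈ 122.2609.
t ≈ 10.1884 years.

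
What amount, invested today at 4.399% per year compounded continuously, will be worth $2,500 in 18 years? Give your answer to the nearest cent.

$1,132.55

P = A·e^(−rt) = 2,500·e^(−0.79182).
e^(−0.79182) ≈ 0.453019549, so P ≈ 1,132.5489.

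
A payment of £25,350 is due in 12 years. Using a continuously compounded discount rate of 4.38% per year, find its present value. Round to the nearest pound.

£14,987

P = A·e^(−rt) = 25,350·e^(−0.5256).
e^(−0.5256) ≈ 0.59120053761, so P ≈ 14,986.9336.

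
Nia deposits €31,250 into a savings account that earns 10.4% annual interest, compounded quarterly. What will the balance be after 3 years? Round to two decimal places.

Periodic rate = 10.4%/4 = 0.026; periods = 4·3 = 12.
A = 31,250·(1 + 0.026)^12 ≈ 31,250·1.3607186251 ≈ 42,522.4570.

€42,522.46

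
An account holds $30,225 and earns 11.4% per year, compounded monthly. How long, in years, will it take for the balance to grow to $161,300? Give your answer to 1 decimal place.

(1 + 0.0095)^(12t) = 161,300/30,225 = 5.3366.
12t·ln(1 + 0.0095) = ln(5.3366); 12t = 1.6746/0.00945516 ≈ 177.1093.
t ≈ 14.7591 years.

14.8 years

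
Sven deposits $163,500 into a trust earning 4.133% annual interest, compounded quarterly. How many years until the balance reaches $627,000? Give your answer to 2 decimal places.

32.69 years

We need (1 + 0.0103325)^(4t) = 3.8349, so 4t = ln 3.8349 / ln 1.010333 ≈ 130.7588.
t ≈ 130.7588/4 = 32.6897 years.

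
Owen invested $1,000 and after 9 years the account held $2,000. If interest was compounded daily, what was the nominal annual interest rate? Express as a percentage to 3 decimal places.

The 3285-period growth factor is 2,000/1,000 = 2.
r/365 = 2^(1/3285) − 1 ≈ 0.000211026, so r ≈ 365·0.000211026 = 7.70245%.

7.702%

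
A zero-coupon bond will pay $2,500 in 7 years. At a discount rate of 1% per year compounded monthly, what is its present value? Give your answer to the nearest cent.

Growth factor = (1 + 0.01/12)^84 ≈ 1.072476918.
P = 2,500/1.072476918 ≈ 2,331.0525.

$2,331.05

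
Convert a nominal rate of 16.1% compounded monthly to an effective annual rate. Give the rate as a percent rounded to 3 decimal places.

EAR = (1 + 16.1%/12)^12 − 1 = (1 + 0.0134167)^12 − 1.
(1 + 0.0134167)^12 ≈ 1.173428, so EAR ≈ 17.34282%.

17.343%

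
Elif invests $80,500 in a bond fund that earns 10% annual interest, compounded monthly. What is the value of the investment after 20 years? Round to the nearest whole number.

Growth factor = (1 + 0.1/12)^240 ≈ 7.32807363325.
A ≈ 80,500 × 7.32807363325 ≈ 589,909.9275.

$589,910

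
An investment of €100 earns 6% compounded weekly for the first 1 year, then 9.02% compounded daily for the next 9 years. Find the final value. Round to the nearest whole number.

€239

After 1 years at 6%: 100 × 1.06179982 ≈ 106.1800.
Then 9 years at 9.02%: 106.1800 × 2.25173203 ≈ 239.0889.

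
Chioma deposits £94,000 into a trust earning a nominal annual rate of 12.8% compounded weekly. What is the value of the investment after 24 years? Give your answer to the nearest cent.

Growth factor = (1 + 0.128/52)^1248 ≈ 21.50370552069.
A ≈ 94,000 × 21.50370552069 ≈ 2,021,348.3189.

£2,021,348.32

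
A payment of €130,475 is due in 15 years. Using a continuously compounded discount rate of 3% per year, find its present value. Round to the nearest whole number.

P = A·e^(−rt) = 130,475·e^(−0.45).
e^(−0.45) ≈ 0.637628151622, so P ≈ 83,194.5331.

€83,195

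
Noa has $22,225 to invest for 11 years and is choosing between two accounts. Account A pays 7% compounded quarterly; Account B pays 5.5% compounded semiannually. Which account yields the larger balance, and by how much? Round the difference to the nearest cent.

Account A, by $7,313.74

Account A growth factor: (1 + 0.0175)^44 ≈ 2.1454301893; balance ≈ 47,682.1860.
Account B growth factor: (1 + 0.0275)^22 ≈ 1.816353069; balance ≈ 40,368.4470.
Account A is larger by 7,313.7390.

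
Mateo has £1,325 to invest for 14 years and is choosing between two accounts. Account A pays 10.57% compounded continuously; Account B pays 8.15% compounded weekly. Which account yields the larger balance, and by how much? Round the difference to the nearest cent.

Account A growth factor: e^(0.1057·14) = e^1.4798 ≈ 4.39206718; balance ≈ 5,819.4890.
Account B growth factor: (1 + 0.0815/52)^728 ≈ 3.127102272; balance ≈ 4,143.4105.
Account A is larger by 1,676.0785.

Account A, by £1,676.08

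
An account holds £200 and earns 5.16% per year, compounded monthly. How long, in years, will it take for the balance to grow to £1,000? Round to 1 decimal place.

31.3 years

(1 + 0.0043)^(12t) = 1,000/200 = 5.
12t·ln(1 + 0.0043) = ln(5); 12t = 1.6094/0.00429078 ≈ 375.0920.
t ≈ 31.2577 years.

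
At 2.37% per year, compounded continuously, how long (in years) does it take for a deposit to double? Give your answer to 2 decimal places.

e^(0.0237t) = 2, so 0.0237t = ln 2 ≈ 0.69315.
t ≈ 0.69315/0.0237 ≈ 29.2467.

29.25 years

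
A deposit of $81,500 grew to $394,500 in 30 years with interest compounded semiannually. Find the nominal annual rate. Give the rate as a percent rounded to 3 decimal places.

(1 + r/2)^60 = 394,500/81,500 = 4.84049.
1 + r/2 = 4.84049^(1/60) ≈ 1.026632, so r/2 ≈ 0.0266321.
r ≈ 2·0.0266321 = 5.32641%.

5.326%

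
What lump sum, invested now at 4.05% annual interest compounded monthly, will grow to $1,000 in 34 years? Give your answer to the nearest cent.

$252.92

Periodic rate = 4.05%/12 = 0.003375; 408 periods.
P = 1,000/(1 + 0.003375)^408 ≈ 1,000/3.95381734 ≈ 252.9201.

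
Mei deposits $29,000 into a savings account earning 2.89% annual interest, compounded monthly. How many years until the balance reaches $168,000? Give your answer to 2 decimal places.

We need (1 + 0.00240833)^(12t) = 5.7931, so 12t = ln 5.7931 / ln 1.002408 ≈ 730.2904.
t ≈ 730.2904/12 = 60.8575 years.

60.86 years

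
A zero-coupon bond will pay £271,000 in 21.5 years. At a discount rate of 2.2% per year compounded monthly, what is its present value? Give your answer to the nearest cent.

£168,941.39

Growth factor = (1 + 0.022/12)^258 ≈ 1.60410656757.
P = 271,000/1.60410656757 ≈ 168,941.3942.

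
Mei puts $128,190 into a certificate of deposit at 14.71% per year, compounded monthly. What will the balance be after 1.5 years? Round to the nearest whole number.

$159,624

Periodic rate = 14.71%/12 = 0.0122583; periods = 12·1.5 = 18.
A = 128,190·(1 + 0.1471/12)^18 ≈ 128,190·1.24521542972 ≈ 159,624.1659.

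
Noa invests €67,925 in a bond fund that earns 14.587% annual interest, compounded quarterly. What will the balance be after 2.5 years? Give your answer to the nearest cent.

Growth factor = (1 + 0.0364675)^10 ≈ 1.430727375.
A ≈ 67,925 × 1.430727375 ≈ 97,182.1569.

€97,182.16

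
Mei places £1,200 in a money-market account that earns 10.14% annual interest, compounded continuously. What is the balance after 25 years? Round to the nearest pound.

£15,140

A = P·e^(rt) = 1,200·e^(0.1014·25) = 1,200·e^2.535.
e^2.535 ≈ 12.616430848, so A ≈ 15,139.7170.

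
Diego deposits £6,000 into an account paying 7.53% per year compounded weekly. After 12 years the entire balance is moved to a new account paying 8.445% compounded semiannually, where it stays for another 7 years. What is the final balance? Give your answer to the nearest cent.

After 12 years at 7.53%: 6,000 × 2.4668607472 ≈ 14,801.1645.
Then 7 years at 8.445%: 14,801.1645 × 1.7842709723 ≈ 26,409.2881.

£26,409.29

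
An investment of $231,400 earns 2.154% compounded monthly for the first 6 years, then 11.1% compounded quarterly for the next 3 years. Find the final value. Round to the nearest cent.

$365,671.48

Phase 1: 231,400·(1 + 0.001795)^72 ≈ 263,294.1795.
Phase 2: 263,294.1795·(1 + 0.02775)^12 ≈ 365,671.4754.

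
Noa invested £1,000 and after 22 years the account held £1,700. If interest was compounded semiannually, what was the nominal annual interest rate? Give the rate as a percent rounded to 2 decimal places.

The 44-period growth factor is 1,700/1,000 = 1.7.
r/2 = 1.7^(1/44) − 1 ≈ 0.0121327, so r ≈ 2·0.0121327 = 2.42655%.

2.43%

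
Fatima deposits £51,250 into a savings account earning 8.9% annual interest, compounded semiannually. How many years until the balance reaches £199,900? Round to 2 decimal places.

15.63 years

We need (1 + 0.0445)^(2t) = 3.9005, so 2t = ln 3.9005 / ln 1.0445 ≈ 31.2622.
t ≈ 31.2622/2 = 15.6311 years.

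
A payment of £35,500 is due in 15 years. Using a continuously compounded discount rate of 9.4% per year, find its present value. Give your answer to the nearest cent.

£8,667.09

P = A·e^(−rt) = 35,500·e^(−1.41).
e^(−1.41) ≈ 0.24414328315, so P ≈ 8,667.0866.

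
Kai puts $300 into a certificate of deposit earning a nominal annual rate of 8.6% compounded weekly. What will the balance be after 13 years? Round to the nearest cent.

$916.77

Periodic rate = 8.6%/52 = 0.00165385; periods = 52·13 = 676.
A = 300·(1 + 0.086/52)^676 ≈ 300·3.05590724 ≈ 916.7722.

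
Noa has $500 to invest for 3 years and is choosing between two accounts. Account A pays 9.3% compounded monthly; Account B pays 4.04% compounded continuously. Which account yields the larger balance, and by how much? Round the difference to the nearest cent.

Account A, by $95.77

A: (1 + 0.00775)^36 ≈ 1.32038641, so 500 × 1.32038641 ≈ 660.1932.
B: e^(0.0404·3) = e^0.1212 ≈ 1.12885066, so 500 × 1.12885066 ≈ 564.4253.
Difference ≈ 95.7679 in favor of A.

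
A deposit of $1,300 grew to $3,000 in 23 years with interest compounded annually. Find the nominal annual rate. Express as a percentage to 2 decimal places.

3.70%

(1 + r)^23 = 3,000/1,300 = 2.30769.
1 + r = 2.30769^(1/23) ≈ 1.037028, so r ≈ 0.0370277.
r ≈ 3.70277%.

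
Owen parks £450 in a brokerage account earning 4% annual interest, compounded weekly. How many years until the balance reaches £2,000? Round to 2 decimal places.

37.31 years

(1 + 0.000769231)^(52t) = 2,000/450 = 4.4444.
52t·ln(1 + 0.000769231) = ln(4.4444); 52t = 1.4917/0.000768935 ≈ 1939.8971.
t ≈ 37.3057 years.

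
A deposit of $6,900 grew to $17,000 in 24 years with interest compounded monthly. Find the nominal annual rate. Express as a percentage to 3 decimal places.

3.763%

The 288-period growth factor is 17,000/6,900 = 2.46377.
r/12 = 2.46377^(1/288) − 1 ≈ 0.00313578, so r ≈ 12·0.00313578 = 3.76294%.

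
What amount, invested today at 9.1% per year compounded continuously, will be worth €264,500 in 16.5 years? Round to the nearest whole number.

P = A·e^(−rt) = 264,500·e^(−1.5015).
e^(−1.5015) ≈ 0.222795715804, so P ≈ 58,929.4668.

€58,929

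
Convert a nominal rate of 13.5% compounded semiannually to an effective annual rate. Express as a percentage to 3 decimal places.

One year is 2 periods at 0.0675 each: (1 + 0.0675)^2 ≈ 1.139556.
EAR = 1.139556 − 1 ≈ 13.95562%.

13.956%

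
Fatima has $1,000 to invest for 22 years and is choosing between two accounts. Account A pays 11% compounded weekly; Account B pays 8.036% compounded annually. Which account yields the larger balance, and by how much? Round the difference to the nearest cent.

Account A growth factor: (1 + 0.11/52)^1144 ≈ 11.217151475; balance ≈ 11,217.1515.
Account B growth factor: (1 + 0.08036)^22 ≈ 5.476548224; balance ≈ 5,476.5482.
Account A is larger by 5,740.6033.

Account A, by $5,740.60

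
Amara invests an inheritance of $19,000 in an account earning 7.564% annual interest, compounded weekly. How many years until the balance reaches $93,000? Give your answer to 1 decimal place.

(1 + 0.00145462)^(52t) = 93,000/19,000 = 4.8947.
52t·ln(1 + 0.00145462) = ln(4.8947); 52t = 1.5882/0.00145356 ≈ 1092.6018.
t ≈ 21.0116 years.

21.0 years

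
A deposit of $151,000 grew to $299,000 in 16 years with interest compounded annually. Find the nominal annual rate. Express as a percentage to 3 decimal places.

4.362%

The 16-period growth factor is 299,000/151,000 = 1.98013.
r = 1.98013^(1/16) − 1 ≈ 0.0436224, i.e. 4.36224%.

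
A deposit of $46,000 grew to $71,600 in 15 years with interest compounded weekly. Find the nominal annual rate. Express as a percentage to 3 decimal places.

The 780-period growth factor is 71,600/46,000 = 1.55652.
r/52 = 1.55652^(1/780) − 1 ≈ 0.000567409, so r ≈ 52·0.000567409 = 2.95053%.

2.951%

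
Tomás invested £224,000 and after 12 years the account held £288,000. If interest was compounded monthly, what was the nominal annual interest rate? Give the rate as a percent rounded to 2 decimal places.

(1 + r/12)^144 = 288,000/224,000 = 1.28571.
1 + r/12 = 1.28571^(1/144) ≈ 1.001747, so r/12 ≈ 0.00174676.
r ≈ 12·0.00174676 = 2.09612%.

2.10%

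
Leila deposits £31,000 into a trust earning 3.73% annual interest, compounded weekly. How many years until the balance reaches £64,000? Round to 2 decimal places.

(1 + 0.000717308)^(52t) = 64,000/31,000 = 2.0645.
52t·ln(1 + 0.000717308) = ln(2.0645); 52t = 0.7249/0.000717051 ≈ 1010.9411.
t ≈ 19.4412 years.

19.44 years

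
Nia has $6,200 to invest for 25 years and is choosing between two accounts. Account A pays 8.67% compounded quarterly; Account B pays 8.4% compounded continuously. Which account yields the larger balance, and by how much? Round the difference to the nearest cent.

A: (1 + 0.021675)^100 ≈ 8.5364371856, so 6,200 × 8.5364371856 ≈ 52,925.9106.
B: e^(0.084·25) = e^2.1 ≈ 8.1661699126, so 6,200 × 8.1661699126 ≈ 50,630.2535.
Difference ≈ 2,295.6571 in favor of A.

Account A, by $2,295.66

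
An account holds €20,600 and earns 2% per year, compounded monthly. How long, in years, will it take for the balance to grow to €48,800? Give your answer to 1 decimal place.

(1 + 0.00166667)^(12t) = 48,800/20,600 = 2.3689.
12t·ln(1 + 0.00166667) = ln(2.3689); 12t = 0.86244/0.00166528 ≈ 517.8946.
t ≈ 43.1579 years.

43.2 years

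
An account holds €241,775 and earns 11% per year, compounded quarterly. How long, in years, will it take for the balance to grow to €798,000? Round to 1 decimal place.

We need (1 + 0.0275)^(4t) = 3.3006, so 4t = ln 3.3006 / ln 1.0275 ≈ 44.0162.
t ≈ 44.0162/4 = 11.0041 years.

11.0 years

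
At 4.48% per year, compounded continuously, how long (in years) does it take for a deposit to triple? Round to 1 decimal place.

e^(0.0448t) = 3, so 0.0448t = ln 3 ≈ 1.0986.
t ≈ 1.0986/0.0448 ≈ 24.5226.

24.5 years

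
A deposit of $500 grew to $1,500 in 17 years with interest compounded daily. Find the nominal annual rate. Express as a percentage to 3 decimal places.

(1 + r/365)^6205 = 1,500/500 = 3.
1 + r/365 = 3^(1/6205) ≈ 1.000177, so r/365 ≈ 0.000177068.
r ≈ 365·0.000177068 = 6.46300%.

6.463%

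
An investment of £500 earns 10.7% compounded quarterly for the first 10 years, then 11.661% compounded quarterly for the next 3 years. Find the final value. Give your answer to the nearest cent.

£2,029.16

After 10 years at 10.7%: 500 × 2.874673073 ≈ 1,437.3365.
Then 3 years at 11.661%: 1,437.3365 × 1.411746762 ≈ 2,029.1552.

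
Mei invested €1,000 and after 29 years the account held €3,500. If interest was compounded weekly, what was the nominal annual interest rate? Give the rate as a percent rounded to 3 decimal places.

4.322%

(1 + r/52)^1508 = 3,500/1,000 = 3.5.
1 + r/52 = 3.5^(1/1508) ≈ 1.000831, so r/52 ≈ 0.00083109.
r ≈ 52·0.00083109 = 4.32167%.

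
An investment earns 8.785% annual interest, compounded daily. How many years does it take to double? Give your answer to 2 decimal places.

7.89 years

(1 + 0.000240685)^(365t) = 2.
365t = ln 2 / ln(1 + 0.000240685) ≈ 0.69315/0.000240656 ≈ 2880.2409.
t ≈ 7.8911.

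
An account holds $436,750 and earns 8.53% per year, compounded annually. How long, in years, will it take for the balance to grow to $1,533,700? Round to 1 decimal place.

15.3 years

We need (1 + 0.0853)^t = 3.5116, so t = ln 3.5116 / ln 1.0853 ≈ 15.3449.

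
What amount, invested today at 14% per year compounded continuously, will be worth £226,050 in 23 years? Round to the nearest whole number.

£9,032

P = A·e^(−rt) = 226,050·e^(−3.22).
e^(−3.22) ≈ 0.0399550582607, so P ≈ 9,031.8409.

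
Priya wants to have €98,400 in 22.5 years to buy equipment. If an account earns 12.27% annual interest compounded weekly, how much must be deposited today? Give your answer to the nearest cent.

Periodic rate = 12.27%/52 = 0.00235962; 1170 periods.
P = 98,400/(1 + 0.1227/52)^1170 ≈ 98,400/15.760360533 ≈ 6,243.5120.

€6,243.51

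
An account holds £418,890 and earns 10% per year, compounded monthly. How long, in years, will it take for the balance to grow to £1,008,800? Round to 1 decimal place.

8.8 years

(1 + 0.00833333)^(12t) = 1,008,800/418,890 = 2.4083.
12t·ln(1 + 0.00833333) = ln(2.4083); 12t = 0.87891/0.0082988 ≈ 105.9079.
t ≈ 8.8257 years.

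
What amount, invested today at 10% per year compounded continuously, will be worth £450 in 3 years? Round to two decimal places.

P = A·e^(−rt) = 450·e^(−0.3).
e^(−0.3) ≈ 0.740818221, so P ≈ 333.3682.

£333.37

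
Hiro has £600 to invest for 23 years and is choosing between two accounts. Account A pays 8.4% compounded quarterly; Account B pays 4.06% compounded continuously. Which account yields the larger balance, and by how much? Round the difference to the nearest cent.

Account A, by £2,533.44

Account A growth factor: (1 + 0.021)^92 ≈ 6.766565218; balance ≈ 4,059.9391.
Account B growth factor: e^(0.0406·23) = e^0.9338 ≈ 2.544158635; balance ≈ 1,526.4952.
Account A is larger by 2,533.4439.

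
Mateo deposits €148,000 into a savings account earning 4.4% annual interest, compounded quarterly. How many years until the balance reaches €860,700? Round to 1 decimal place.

We need (1 + 0.011)^(4t) = 5.8155, so 4t = ln 5.8155 / ln 1.011 ≈ 160.9272.
t ≈ 160.9272/4 = 40.2318 years.

40.2 years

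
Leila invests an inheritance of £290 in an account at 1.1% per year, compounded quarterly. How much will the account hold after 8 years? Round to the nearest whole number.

Growth factor = (1 + 0.00275)^32 ≈ 1.09185624.
A ≈ 290 × 1.09185624 ≈ 316.6383.

£317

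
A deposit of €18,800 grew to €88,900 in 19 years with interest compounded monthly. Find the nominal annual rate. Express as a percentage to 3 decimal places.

(1 + r/12)^228 = 88,900/18,800 = 4.72872.
1 + r/12 = 4.72872^(1/228) ≈ 1.006838, so r/12 ≈ 0.00683755.
r ≈ 12·0.00683755 = 8.20506%.

8.205%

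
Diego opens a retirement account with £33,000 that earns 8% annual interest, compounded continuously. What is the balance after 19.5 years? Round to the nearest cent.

£157,041.10

A = P·e^(rt) = 33,000·e^(0.08·19.5) = 33,000·e^1.56.
e^1.56 ≈ 4.75882124514, so A ≈ 157,041.1011.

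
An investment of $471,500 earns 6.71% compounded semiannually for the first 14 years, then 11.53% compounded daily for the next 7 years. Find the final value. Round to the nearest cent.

$2,662,117.25

Phase 1: 471,500·(1 + 0.03355)^28 ≈ 1,187,855.0651.
Phase 2: 1,187,855.0651·(1 + 0.1153/365)^2555 ≈ 2,662,117.2470.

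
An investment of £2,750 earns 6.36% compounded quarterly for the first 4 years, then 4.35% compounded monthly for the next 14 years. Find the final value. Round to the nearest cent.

£6,500.63

Phase 1: 2,750·(1 + 0.0159)^16 ≈ 3,539.5501.
Phase 2: 3,539.5501·(1 + 0.003625)^168 ≈ 6,500.6259.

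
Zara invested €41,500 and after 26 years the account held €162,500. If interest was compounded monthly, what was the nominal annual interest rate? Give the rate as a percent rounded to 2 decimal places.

(1 + r/12)^312 = 162,500/41,500 = 3.91566.
1 + r/12 = 3.91566^(1/312) ≈ 1.004385, so r/12 ≈ 0.00438453.
r ≈ 12·0.00438453 = 5.26144%.

5.26%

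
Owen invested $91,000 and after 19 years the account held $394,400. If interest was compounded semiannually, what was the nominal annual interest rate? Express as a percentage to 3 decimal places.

7.869%

The 38-period growth factor is 394,400/91,000 = 4.33407.
r/2 = 4.33407^(1/38) − 1 ≈ 0.0393466, so r ≈ 2·0.0393466 = 7.86932%.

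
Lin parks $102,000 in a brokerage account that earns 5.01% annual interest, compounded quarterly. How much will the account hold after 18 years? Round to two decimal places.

$249,927.78

Periodic rate = 5.01%/4 = 0.012525; periods = 4·18 = 72.
A = 102,000·(1 + 0.012525)^72 ≈ 102,000·2.45027238451 ≈ 249,927.7832.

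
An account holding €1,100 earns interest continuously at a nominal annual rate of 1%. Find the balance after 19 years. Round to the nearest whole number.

€1,330

A = P·e^(rt) = 1,100·e^(0.01·19) = 1,100·e^0.19.
e^0.19 ≈ 1.209249598, so A ≈ 1,330.1746.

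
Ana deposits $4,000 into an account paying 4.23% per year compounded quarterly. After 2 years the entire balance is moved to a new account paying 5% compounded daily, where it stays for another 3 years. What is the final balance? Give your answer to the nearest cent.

$5,055.31

After 2 years at 4.23%: 4,000 × 1.087798366 ≈ 4,351.1935.
Then 3 years at 5%: 4,351.1935 × 1.161822307 ≈ 5,055.3136.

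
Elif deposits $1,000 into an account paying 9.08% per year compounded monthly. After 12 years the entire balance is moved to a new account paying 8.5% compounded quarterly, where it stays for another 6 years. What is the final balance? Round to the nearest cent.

$4,904.51

Phase 1: 1,000·(1 + 0.0908/12)^144 ≈ 2,960.9150.
Phase 2: 2,960.9150·(1 + 0.02125)^24 ≈ 4,904.5099.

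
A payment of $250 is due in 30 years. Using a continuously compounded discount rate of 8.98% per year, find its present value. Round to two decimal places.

P = A·e^(−rt) = 250·e^(−2.694).
e^(−2.694) ≈ 0.0676099579, so P ≈ 16.9025.

$16.90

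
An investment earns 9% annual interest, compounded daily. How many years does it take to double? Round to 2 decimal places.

7.70 years

(1 + 0.000246575)^(365t) = 2.
365t = ln 2 / ln(1 + 0.000246575) ≈ 0.69315/0.000246545 ≈ 2811.4435.
t ≈ 7.7026.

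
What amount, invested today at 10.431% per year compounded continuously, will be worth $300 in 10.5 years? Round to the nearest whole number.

$100

P = A·e^(−rt) = 300·e^(−1.095255).
e^(−1.095255) ≈ 0.33445431, so P ≈ 100.3363.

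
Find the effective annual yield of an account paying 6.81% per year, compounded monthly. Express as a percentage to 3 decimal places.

7.027%

One year is 12 periods at 0.005675 each: (1 + 0.005675)^12 ≈ 1.070266.
EAR = 1.070266 − 1 ≈ 7.02663%.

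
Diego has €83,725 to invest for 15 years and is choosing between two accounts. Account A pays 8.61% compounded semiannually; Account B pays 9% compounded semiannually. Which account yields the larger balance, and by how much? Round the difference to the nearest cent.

Account B, by €17,087.49

Account A growth factor: (1 + 0.04305)^30 ≈ 3.54122745322; balance ≈ 296,489.2685.
Account B growth factor: (1 + 0.045)^30 ≈ 3.74531813454; balance ≈ 313,576.7608.
Account B is larger by 17,087.4923.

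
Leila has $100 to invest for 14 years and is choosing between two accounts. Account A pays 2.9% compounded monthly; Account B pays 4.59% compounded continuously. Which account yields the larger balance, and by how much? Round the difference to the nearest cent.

A: (1 + 0.029/12)^168 ≈ 1.50006765, so 100 × 1.50006765 ≈ 150.0068.
B: e^(0.0459·14) = e^0.6426 ≈ 1.90141815, so 100 × 1.90141815 ≈ 190.1418.
Difference ≈ 40.1350 in favor of B.

Account B, by $40.14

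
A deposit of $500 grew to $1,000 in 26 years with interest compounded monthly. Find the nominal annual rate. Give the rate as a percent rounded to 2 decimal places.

(1 + r/12)^312 = 1,000/500 = 2.
1 + r/12 = 2^(1/312) ≈ 1.002224, so r/12 ≈ 0.0022241.
r ≈ 12·0.0022241 = 2.66891%.

2.67%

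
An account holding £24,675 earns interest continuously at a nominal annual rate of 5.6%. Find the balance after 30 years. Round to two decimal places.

A = P·e^(rt) = 24,675·e^(0.056·30) = 24,675·e^1.68.
e^1.68 ≈ 5.36555597112, so A ≈ 132,395.0936.

£132,395.09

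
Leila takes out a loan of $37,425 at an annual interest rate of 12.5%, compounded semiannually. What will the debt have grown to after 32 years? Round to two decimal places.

$1,812,232.39

Growth factor = (1 + 0.0625)^64 ≈ 48.42304303802.
A ≈ 37,425 × 48.42304303802 ≈ 1,812,232.3857.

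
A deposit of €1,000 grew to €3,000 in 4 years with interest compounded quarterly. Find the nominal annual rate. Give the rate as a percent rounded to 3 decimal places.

(1 + r/4)^16 = 3,000/1,000 = 3.
1 + r/4 = 3^(1/16) ≈ 1.071075, so r/4 ≈ 0.0710755.
r ≈ 4·0.0710755 = 28.43019%.

28.430%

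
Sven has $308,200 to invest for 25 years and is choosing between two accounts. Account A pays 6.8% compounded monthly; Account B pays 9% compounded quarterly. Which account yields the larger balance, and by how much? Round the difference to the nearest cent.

Account B, by $1,173,102.58

Account A growth factor: (1 + 0.068/12)^300 ≈ 5.447743316974; balance ≈ 1,678,994.4903.
Account B growth factor: (1 + 0.0225)^100 ≈ 9.254046297852; balance ≈ 2,852,097.0690.
Account B is larger by 1,173,102.5787.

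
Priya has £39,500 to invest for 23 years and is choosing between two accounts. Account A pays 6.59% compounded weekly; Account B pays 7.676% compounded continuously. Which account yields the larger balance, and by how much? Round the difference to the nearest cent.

Account B, by £51,197.40

A: (1 + 0.0659/52)^1196 ≈ 4.54824016642, so 39,500 × 4.54824016642 ≈ 179,655.4866.
B: e^(0.07676·23) = e^1.76548 ≈ 5.84437698587, so 39,500 × 5.84437698587 ≈ 230,852.8909.
Difference ≈ 51,197.4044 in favor of B.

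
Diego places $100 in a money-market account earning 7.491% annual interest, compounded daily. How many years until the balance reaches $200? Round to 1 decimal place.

9.3 years

We need (1 + 0.000205233)^(365t) = 2, so 365t = ln 2 / ln 1.000205 ≈ 3377.7157.
t ≈ 3377.7157/365 = 9.2540 years.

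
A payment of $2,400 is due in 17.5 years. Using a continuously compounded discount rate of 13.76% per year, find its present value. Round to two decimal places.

$215.99

P = A·e^(−rt) = 2,400·e^(−2.408).
e^(−2.408) ≈ 0.08999510491, so P ≈ 215.9883.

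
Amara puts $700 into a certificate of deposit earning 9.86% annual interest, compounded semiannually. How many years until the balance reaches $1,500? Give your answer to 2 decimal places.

We need (1 + 0.0493)^(2t) = 2.1429, so 2t = ln 2.1429 / ln 1.0493 ≈ 15.8372.
t ≈ 15.8372/2 = 7.9186 years.

7.92 years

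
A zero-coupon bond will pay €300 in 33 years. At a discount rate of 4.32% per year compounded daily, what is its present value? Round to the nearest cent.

Periodic rate = 4.32%/365 = 0.000118356; 12045 periods.
P = 300/(1 + 0.0432/365)^12045 ≈ 300/4.16000236 ≈ 72.1153.

€72.12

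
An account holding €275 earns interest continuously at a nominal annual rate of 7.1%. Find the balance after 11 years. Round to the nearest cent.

A = P·e^(rt) = 275·e^(0.071·11) = 275·e^0.781.
e^0.781 ≈ 2.18365483, so A ≈ 600.5051.

€600.51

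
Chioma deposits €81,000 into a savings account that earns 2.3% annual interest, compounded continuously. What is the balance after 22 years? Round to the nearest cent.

A = P·e^(rt) = 81,000·e^(0.023·22) = 81,000·e^0.506.
e^0.506 ≈ 1.65864333475, so A ≈ 134,350.1101.

€134,350.11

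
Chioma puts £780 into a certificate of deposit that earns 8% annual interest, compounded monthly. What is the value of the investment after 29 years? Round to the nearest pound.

Growth factor = (1 + 0.08/12)^348 ≈ 10.09763124.
A ≈ 780 × 10.09763124 ≈ 7,876.1524.

£7,876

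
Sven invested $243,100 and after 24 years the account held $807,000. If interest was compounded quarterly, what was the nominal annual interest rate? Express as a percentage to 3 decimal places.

5.031%

(1 + r/4)^96 = 807,000/243,100 = 3.31962.
1 + r/4 = 3.31962^(1/96) ≈ 1.012577, so r/4 ≈ 0.0125769.
r ≈ 4·0.0125769 = 5.03075%.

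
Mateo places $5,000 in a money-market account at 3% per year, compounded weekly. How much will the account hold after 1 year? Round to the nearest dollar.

$5,152

Growth factor = (1 + 0.03/52)^52 ≈ 1.03044562.
A ≈ 5,000 × 1.03044562 ≈ 5,152.2281.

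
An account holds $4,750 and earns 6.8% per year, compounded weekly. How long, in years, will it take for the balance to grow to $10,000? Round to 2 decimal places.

10.95 years

We need (1 + 0.00130769)^(52t) = 2.1053, so 52t = ln 2.1053 / ln 1.001308 ≈ 569.6501.
t ≈ 569.6501/52 = 10.9548 years.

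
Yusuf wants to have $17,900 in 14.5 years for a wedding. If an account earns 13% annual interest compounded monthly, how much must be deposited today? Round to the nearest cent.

$2,745.43

Periodic rate = 13%/12 = 0.0108333; 174 periods.
P = 17,900/(1 + 0.13/12)^174 ≈ 17,900/6.5199240769 ≈ 2,745.4307.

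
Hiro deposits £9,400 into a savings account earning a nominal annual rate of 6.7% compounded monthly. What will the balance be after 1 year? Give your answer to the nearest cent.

£10,049.50

Growth factor = (1 + 0.067/12)^12 ≈ 1.0690962353.
A ≈ 9,400 × 1.0690962353 ≈ 10,049.5046.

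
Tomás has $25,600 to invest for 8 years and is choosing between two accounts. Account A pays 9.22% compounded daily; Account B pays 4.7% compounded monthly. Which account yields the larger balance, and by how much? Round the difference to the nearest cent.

Account A growth factor: (1 + 0.0922/365)^2920 ≈ 2.0907165535; balance ≈ 53,522.3438.
Account B growth factor: (1 + 0.047/12)^96 ≈ 1.4553778879; balance ≈ 37,257.6739.
Account A is larger by 16,264.6698.

Account A, by $16,264.67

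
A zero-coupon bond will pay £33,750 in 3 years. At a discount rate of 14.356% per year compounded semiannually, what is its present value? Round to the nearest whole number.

Periodic rate = 14.356%/2 = 0.07178; 6 periods.
P = 33,750/(1 + 0.07178)^6 ≈ 33,750/1.5157720396 ≈ 22,265.8811.

£22,266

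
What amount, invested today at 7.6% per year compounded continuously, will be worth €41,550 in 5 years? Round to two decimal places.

€28,414.44

P = A·e^(−rt) = 41,550·e^(−0.38).
e^(−0.38) ≈ 0.68386140921, so P ≈ 28,414.4416.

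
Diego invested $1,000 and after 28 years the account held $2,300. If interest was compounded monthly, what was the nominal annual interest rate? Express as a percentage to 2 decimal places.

(1 + r/12)^336 = 2,300/1,000 = 2.3.
1 + r/12 = 2.3^(1/336) ≈ 1.002482, so r/12 ≈ 0.00248197.
r ≈ 12·0.00248197 = 2.97837%.

2.98%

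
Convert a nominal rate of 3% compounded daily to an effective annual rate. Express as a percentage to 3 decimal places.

One year is 365 periods at 0.0000821918 each: (1 + 0.0000821918)^365 ≈ 1.030453.
EAR = 1.030453 − 1 ≈ 3.04533%.

3.045%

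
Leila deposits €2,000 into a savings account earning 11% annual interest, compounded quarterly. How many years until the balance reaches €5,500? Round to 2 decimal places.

(1 + 0.0275)^(4t) = 5,500/2,000 = 2.75.
4t·ln(1 + 0.0275) = ln(2.75); 4t = 1.0116/0.0271287 ≈ 37.2890.
t ≈ 9.3223 years.

9.32 years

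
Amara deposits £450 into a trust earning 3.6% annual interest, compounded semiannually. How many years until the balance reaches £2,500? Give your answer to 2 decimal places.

48.06 years

(1 + 0.018)^(2t) = 2,500/450 = 5.5556.
2t·ln(1 + 0.018) = ln(5.5556); 2t = 1.7148/0.0178399 ≈ 96.1214.
t ≈ 48.0607 years.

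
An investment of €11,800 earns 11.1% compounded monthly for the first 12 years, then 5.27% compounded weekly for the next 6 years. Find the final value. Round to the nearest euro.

Phase 1: 11,800·(1 + 0.00925)^144 ≈ 44,432.7478.
Phase 2: 44,432.7478·(1 + 0.0527/52)^312 ≈ 60,947.7317.

€60,948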